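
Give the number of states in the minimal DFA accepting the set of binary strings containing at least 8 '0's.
By Myhill–Nerode, count the distinguishable equivalence classes: 9 classes — having seen 0, 1, …, 7, or ≥8 copies of '0'; any two classes i < j (j ≤ 8) are distinguished by the string 0^(8−j), which takes class j to 8 copies (accepted) but leaves class i below 8 (rejected).
9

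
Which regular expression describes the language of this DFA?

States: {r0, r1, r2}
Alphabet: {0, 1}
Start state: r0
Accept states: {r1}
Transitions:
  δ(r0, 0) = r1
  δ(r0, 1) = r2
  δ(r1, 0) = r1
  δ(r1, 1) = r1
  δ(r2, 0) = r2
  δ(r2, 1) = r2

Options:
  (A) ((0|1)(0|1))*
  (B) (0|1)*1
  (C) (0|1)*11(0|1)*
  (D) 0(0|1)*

Check each option against the DFA on short strings; one disagreement eliminates an option:
  (A) ((0|1)(0|1))*: on ε the DFA stays in r0 and rejects (r0 ∉ Accept), but the regex matches it → eliminate
  (B) (0|1)*1: on '0' the DFA goes r0 → r1 and accepts (r1 ∈ Accept), but the regex does not match it → eliminate
  (C) (0|1)*11(0|1)*: on '0' the DFA goes r0 → r1 and accepts (r1 ∈ Accept), but the regex does not match it → eliminate
  (D) 0(0|1)*: agrees with the DFA on every string of length ≤ 6
Only (D) is consistent with the DFA.
(D) 0(0|1)*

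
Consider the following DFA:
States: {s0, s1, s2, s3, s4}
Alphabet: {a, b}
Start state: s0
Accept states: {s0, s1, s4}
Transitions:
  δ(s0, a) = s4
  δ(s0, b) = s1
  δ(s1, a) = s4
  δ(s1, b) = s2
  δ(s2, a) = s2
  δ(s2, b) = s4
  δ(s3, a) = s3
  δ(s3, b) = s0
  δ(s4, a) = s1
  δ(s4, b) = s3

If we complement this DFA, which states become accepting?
Complement accept states = All states \ Original accept states
= {s0, s1, s2, s3, s4} \ {s0, s1, s4}
{s2, s3}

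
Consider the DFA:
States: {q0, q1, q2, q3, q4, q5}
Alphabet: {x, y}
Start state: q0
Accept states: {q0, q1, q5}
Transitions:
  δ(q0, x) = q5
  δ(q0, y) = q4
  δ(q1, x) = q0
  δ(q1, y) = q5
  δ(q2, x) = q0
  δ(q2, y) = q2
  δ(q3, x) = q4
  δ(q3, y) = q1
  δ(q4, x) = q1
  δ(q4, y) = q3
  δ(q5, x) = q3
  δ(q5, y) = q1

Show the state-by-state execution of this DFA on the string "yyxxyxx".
read 'y': q0 → q4
  read 'y': q4 → q3
  read 'x': q3 → q4
  read 'x': q4 → q1
  read 'y': q1 → q5
  read 'x': q5 → q3
  read 'x': q3 → q4
q0 -> q4 -> q3 -> q4 -> q1 -> q5 -> q3 -> q4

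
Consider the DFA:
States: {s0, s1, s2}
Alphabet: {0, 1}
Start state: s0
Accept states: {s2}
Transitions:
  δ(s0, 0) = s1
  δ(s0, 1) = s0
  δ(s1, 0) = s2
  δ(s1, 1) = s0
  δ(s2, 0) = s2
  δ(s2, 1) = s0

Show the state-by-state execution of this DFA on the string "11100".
read '1': s0 → s0
  read '1': s0 → s0
  read '1': s0 → s0
  read '0': s0 → s1
  read '0': s1 → s2
s0 -> s0 -> s0 -> s0 -> s1 -> s2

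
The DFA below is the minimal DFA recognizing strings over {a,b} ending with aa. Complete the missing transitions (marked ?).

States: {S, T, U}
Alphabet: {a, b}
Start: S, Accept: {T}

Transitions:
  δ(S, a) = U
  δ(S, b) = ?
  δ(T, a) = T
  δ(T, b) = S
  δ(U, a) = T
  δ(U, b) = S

From the language and accept set, identify what each state tracks — S: last symbol not a; T: two trailing a's; U: one trailing a.
Each missing δ(q, a) is the state matching the new tracked value after reading a.
δ(S, b) = S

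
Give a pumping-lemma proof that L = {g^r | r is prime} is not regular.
Assume L is regular with pumping length p. Idea: pumping by a suitable count produces a composite length.
Let q be a prime with q ≥ p and choose s = g^q ∈ L. By the pumping lemma, s = xyz with |xy| ≤ p, |y| = k ≥ 1. Take i = q+1: |xy^(q+1)z| = q + q·k = q(1+k). Since q ≥ 2 and 1+k ≥ 2, q(1+k) is composite, so xy^(q+1)z ∉ L.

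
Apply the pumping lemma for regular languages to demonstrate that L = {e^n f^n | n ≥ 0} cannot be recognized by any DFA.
Assume L is regular with pumping length p. Idea: pumping the e-block changes the count balance.
Choose s = e^p f^p (length 2p ≥ p). By the pumping lemma, s = xyz with |xy| ≤ p, |y| > 0. So y = e^k for some k > 0 (since xy is entirely within the e's). Pumping gives xy²z = e^(p+k) f^p, which is not in L since p+k ≠ p.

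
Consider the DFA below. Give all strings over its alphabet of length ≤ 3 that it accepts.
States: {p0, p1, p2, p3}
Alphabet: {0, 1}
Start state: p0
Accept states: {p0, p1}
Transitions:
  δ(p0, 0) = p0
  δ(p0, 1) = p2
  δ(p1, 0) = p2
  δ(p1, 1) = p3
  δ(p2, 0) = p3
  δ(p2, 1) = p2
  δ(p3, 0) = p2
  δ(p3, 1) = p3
ε, 0, 00, 000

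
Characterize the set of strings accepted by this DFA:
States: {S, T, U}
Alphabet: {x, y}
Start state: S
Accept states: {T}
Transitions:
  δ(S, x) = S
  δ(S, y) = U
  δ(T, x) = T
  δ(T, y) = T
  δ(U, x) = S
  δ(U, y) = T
Testing a few strings:
  'x' → reject
  'yx' → reject
  'xxxy' → reject
  'yyy' → accept
State roles: S=no progress toward yy; T=substring yy seen; U=one trailing y
All strings over {x,y} containing the substring yy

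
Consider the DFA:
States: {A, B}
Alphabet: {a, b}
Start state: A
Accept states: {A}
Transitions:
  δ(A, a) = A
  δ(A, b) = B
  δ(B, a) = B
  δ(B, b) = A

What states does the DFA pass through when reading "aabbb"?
read 'a': A → A
  read 'a': A → A
  read 'b': A → B
  read 'b': B → A
  read 'b': A → B
A -> A -> A -> B -> A -> B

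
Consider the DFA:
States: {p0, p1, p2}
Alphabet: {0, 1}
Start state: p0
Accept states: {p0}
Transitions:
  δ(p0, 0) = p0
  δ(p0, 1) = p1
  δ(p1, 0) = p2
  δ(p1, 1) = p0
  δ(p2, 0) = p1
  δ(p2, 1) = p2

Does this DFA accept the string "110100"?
Processing string "110100":
  p0 --1--> p1
  p1 --1--> p0
  p0 --0--> p0
  p0 --1--> p1
  p1 --0--> p2
  p2 --0--> p1
Final state: p1
Accept states: {p0}
No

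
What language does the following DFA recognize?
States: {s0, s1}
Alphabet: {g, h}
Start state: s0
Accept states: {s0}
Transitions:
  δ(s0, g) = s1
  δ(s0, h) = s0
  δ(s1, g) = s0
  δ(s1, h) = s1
Testing a few strings:
  'gg' → accept
  'hg' → reject
  'hgh' → reject
  'h' → accept
State roles: s0=even number of g's so far; s1=odd number of g's so far
All strings over {g,h} with an even number of g's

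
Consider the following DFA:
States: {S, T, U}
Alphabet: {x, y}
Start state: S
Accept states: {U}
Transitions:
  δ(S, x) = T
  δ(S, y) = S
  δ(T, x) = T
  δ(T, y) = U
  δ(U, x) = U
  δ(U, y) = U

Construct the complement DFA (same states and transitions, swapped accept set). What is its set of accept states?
Complement accept states = All states \ Original accept states
= {S, T, U} \ {U}
{S, T}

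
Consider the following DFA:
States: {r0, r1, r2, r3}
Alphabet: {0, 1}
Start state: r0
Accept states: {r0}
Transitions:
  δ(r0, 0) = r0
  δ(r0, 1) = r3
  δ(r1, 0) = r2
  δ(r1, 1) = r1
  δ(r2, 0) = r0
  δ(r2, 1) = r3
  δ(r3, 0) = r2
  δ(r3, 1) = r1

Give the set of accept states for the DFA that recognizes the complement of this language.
Complement accept states = All states \ Original accept states
= {r0, r1, r2, r3} \ {r0}
{r1, r2, r3}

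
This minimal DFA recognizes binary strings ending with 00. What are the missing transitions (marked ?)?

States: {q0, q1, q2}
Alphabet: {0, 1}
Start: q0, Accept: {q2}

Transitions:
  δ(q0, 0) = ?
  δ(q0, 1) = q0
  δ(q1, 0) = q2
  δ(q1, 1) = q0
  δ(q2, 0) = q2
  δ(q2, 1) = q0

From the language and accept set, identify what each state tracks — q0: last symbol not 0; q1: one trailing 0; q2: two trailing 0's.
Each missing δ(q, a) is the state matching the new tracked value after reading a.
δ(q0, 0) = q1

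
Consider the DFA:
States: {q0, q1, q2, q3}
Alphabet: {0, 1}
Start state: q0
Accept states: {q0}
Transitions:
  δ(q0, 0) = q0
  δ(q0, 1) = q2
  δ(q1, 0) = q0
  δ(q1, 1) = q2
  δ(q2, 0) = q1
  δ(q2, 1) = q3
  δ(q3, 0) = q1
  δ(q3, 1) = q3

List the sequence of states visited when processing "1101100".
read '1': q0 → q2
  read '1': q2 → q3
  read '0': q3 → q1
  read '1': q1 → q2
  read '1': q2 → q3
  read '0': q3 → q1
  read '0': q1 → q0
q0 -> q2 -> q3 -> q1 -> q2 -> q3 -> q1 -> q0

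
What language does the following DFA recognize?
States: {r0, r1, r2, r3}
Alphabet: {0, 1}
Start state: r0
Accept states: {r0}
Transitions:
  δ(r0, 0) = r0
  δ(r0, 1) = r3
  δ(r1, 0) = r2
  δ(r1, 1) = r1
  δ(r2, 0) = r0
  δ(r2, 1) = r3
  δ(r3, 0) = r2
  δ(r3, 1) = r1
Testing a few strings:
  '1100' → accept
  '1001' → reject
  '1' → reject
  '000' → accept
State roles: r0=value ≡ 0 (mod 4); r1=value ≡ 3 (mod 4); r2=value ≡ 2 (mod 4); r3=value ≡ 1 (mod 4)
All binary strings representing a multiple of 4 (read in base 2; leading zeros allowed and ε counts as 0)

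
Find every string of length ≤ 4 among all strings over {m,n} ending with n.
n, mn, nn, mmn, mnn, nmn, nnn, mmmn, mmnn, mnmn, mnnn, nmmn, nmnn, nnmn, nnnn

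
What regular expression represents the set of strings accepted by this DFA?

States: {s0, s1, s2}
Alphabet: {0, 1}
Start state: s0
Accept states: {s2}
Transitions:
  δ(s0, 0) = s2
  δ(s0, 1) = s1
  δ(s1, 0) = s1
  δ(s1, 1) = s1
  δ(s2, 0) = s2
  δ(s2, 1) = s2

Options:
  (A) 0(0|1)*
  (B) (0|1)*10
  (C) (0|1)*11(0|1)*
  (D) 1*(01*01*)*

Check each option against the DFA on short strings; one disagreement eliminates an option:
  (A) 0(0|1)*: agrees with the DFA on every string of length ≤ 6
  (B) (0|1)*10: on '0' the DFA goes s0 → s2 and accepts (s2 ∈ Accept), but the regex does not match it → eliminate
  (C) (0|1)*11(0|1)*: on '0' the DFA goes s0 → s2 and accepts (s2 ∈ Accept), but the regex does not match it → eliminate
  (D) 1*(01*01*)*: on ε the DFA stays in s0 and rejects (s0 ∉ Accept), but the regex matches it → eliminate
Only (A) is consistent with the DFA.
(A) 0(0|1)*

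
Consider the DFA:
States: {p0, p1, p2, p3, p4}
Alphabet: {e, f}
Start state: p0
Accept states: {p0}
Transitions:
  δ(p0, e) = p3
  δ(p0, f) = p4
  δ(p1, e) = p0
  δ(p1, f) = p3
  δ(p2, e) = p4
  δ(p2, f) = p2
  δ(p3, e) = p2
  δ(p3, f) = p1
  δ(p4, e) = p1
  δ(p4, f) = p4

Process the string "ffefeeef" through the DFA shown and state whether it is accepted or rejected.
Processing string "ffefeeef":
  p0 --f--> p4
  p4 --f--> p4
  p4 --e--> p1
  p1 --f--> p3
  p3 --e--> p2
  p2 --e--> p4
  p4 --e--> p1
  p1 --f--> p3
Final state: p3
Accept states: {p0}
No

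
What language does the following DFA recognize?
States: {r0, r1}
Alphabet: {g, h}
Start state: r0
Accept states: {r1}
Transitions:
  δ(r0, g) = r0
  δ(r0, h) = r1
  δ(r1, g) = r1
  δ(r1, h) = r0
Testing a few strings:
  'h' → accept
  'hg' → accept
  'gg' → reject
  'gh' → accept
State roles: r0=even number of h's so far; r1=odd number of h's so far
All strings over {g,h} with an odd number of h's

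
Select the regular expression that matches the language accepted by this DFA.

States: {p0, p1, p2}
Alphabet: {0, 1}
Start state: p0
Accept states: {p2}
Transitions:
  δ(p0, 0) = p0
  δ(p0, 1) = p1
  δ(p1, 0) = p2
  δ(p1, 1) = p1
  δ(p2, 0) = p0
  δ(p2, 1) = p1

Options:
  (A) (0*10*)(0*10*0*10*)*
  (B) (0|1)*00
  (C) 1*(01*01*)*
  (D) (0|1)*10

Check each option against the DFA on short strings; one disagreement eliminates an option:
  (A) (0*10*)(0*10*0*10*)*: on '1' the DFA goes p0 → p1 and rejects (p1 ∉ Accept), but the regex matches it → eliminate
  (B) (0|1)*00: on '00' the DFA goes p0 → p0 → p0 and rejects (p0 ∉ Accept), but the regex matches it → eliminate
  (C) 1*(01*01*)*: on ε the DFA stays in p0 and rejects (p0 ∉ Accept), but the regex matches it → eliminate
  (D) (0|1)*10: agrees with the DFA on every string of length ≤ 6
Only (D) is consistent with the DFA.
(D) (0|1)*10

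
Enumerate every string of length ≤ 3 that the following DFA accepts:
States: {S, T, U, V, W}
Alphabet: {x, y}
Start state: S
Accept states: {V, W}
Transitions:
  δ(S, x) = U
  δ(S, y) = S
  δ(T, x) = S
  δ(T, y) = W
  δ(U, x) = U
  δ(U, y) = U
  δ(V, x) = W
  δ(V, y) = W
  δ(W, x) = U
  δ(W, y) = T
None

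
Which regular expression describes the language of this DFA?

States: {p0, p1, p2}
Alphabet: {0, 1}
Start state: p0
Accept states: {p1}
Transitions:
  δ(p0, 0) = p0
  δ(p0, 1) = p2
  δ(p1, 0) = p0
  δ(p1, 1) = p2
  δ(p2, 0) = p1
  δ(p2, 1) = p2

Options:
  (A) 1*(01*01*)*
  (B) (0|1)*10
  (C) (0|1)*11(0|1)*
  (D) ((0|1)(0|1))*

Check each option against the DFA on short strings; one disagreement eliminates an option:
  (A) 1*(01*01*)*: on ε the DFA stays in p0 and rejects (p0 ∉ Accept), but the regex matches it → eliminate
  (B) (0|1)*10: agrees with the DFA on every string of length ≤ 6
  (C) (0|1)*11(0|1)*: on '10' the DFA goes p0 → p2 → p1 and accepts (p1 ∈ Accept), but the regex does not match it → eliminate
  (D) ((0|1)(0|1))*: on ε the DFA stays in p0 and rejects (p0 ∉ Accept), but the regex matches it → eliminate
Only (B) is consistent with the DFA.
(B) (0|1)*10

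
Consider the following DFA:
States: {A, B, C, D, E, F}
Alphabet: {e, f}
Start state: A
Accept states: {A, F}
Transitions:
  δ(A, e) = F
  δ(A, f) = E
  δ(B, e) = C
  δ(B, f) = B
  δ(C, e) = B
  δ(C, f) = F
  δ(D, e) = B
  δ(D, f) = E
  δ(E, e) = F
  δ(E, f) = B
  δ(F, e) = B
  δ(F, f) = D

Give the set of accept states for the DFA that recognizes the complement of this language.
Complement accept states = All states \ Original accept states
= {A, B, C, D, E, F} \ {A, F}
{B, C, D, E}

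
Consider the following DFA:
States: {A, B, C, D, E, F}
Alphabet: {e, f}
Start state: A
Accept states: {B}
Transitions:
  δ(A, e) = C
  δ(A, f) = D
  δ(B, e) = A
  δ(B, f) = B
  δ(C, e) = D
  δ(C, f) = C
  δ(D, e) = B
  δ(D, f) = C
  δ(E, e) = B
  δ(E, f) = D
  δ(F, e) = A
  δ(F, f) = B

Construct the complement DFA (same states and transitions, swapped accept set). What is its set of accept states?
Complement accept states = All states \ Original accept states
= {A, B, C, D, E, F} \ {B}
{A, C, D, E, F}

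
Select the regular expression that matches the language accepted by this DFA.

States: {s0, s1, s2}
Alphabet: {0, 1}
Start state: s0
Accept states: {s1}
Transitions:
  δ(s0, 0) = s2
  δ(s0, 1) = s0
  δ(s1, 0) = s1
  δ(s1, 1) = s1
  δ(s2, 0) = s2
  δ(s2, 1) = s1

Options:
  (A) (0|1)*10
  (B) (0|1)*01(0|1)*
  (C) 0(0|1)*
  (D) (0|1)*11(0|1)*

Check each option against the DFA on short strings; one disagreement eliminates an option:
  (A) (0|1)*10: on '01' the DFA goes s0 → s2 → s1 and accepts (s1 ∈ Accept), but the regex does not match it → eliminate
  (B) (0|1)*01(0|1)*: agrees with the DFA on every string of length ≤ 6
  (C) 0(0|1)*: on '0' the DFA goes s0 → s2 and rejects (s2 ∉ Accept), but the regex matches it → eliminate
  (D) (0|1)*11(0|1)*: on '01' the DFA goes s0 → s2 → s1 and accepts (s1 ∈ Accept), but the regex does not match it → eliminate
Only (B) is consistent with the DFA.
(B) (0|1)*01(0|1)*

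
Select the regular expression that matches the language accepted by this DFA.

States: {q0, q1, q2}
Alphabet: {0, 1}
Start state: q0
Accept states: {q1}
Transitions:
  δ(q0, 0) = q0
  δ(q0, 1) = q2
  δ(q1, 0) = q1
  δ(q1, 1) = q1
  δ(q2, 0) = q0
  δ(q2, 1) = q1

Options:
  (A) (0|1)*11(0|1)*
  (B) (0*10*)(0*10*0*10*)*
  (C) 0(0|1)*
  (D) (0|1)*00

Check each option against the DFA on short strings; one disagreement eliminates an option:
  (A) (0|1)*11(0|1)*: agrees with the DFA on every string of length ≤ 6
  (B) (0*10*)(0*10*0*10*)*: on '1' the DFA goes q0 → q2 and rejects (q2 ∉ Accept), but the regex matches it → eliminate
  (C) 0(0|1)*: on '0' the DFA goes q0 → q0 and rejects (q0 ∉ Accept), but the regex matches it → eliminate
  (D) (0|1)*00: on '00' the DFA goes q0 → q0 → q0 and rejects (q0 ∉ Accept), but the regex matches it → eliminate
Only (A) is consistent with the DFA.
(A) (0|1)*11(0|1)*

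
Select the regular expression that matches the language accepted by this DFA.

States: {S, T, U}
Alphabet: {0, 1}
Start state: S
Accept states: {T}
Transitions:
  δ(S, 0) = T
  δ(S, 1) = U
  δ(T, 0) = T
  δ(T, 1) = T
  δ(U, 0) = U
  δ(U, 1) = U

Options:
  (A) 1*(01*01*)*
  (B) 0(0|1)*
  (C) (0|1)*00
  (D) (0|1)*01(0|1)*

Check each option against the DFA on short strings; one disagreement eliminates an option:
  (A) 1*(01*01*)*: on ε the DFA stays in S and rejects (S ∉ Accept), but the regex matches it → eliminate
  (B) 0(0|1)*: agrees with the DFA on every string of length ≤ 6
  (C) (0|1)*00: on '0' the DFA goes S → T and accepts (T ∈ Accept), but the regex does not match it → eliminate
  (D) (0|1)*01(0|1)*: on '0' the DFA goes S → T and accepts (T ∈ Accept), but the regex does not match it → eliminate
Only (B) is consistent with the DFA.
(B) 0(0|1)*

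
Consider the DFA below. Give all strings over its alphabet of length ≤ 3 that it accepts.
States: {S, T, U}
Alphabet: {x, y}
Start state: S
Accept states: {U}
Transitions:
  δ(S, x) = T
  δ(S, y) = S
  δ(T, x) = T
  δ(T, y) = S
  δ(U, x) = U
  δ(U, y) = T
None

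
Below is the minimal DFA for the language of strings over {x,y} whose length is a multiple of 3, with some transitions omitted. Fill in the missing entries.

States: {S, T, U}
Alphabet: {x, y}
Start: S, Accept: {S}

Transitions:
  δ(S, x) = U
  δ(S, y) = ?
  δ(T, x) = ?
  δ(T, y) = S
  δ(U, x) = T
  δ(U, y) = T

From the language and accept set, identify what each state tracks — S: length ≡ 0 (mod 3); T: length ≡ 2 (mod 3); U: length ≡ 1 (mod 3).
Each missing δ(q, a) is the state matching the new tracked value after reading a.
δ(S, y) = U; δ(T, x) = S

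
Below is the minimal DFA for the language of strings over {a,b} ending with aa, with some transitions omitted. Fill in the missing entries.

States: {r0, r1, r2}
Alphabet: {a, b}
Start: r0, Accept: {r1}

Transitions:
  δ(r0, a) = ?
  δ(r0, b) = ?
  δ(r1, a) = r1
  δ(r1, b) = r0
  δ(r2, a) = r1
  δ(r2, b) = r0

From the language and accept set, identify what each state tracks — r0: last symbol not a; r1: two trailing a's; r2: one trailing a.
Each missing δ(q, a) is the state matching the new tracked value after reading a.
δ(r0, a) = r2; δ(r0, b) = r0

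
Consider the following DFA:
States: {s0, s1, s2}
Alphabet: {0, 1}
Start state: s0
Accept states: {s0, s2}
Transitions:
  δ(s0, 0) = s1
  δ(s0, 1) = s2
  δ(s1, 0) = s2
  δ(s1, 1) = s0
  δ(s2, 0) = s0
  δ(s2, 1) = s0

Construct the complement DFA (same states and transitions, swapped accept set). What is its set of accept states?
Complement accept states = All states \ Original accept states
= {s0, s1, s2} \ {s0, s2}
{s1}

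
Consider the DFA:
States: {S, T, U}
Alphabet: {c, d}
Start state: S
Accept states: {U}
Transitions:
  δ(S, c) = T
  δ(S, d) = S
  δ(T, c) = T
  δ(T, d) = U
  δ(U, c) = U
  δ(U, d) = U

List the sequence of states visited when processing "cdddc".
read 'c': S → T
  read 'd': T → U
  read 'd': U → U
  read 'd': U → U
  read 'c': U → U
S -> T -> U -> U -> U -> U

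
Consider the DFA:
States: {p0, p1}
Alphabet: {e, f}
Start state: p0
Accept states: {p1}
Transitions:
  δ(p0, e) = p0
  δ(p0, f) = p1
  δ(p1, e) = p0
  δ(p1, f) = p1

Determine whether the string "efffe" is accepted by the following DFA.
Processing string "efffe":
  p0 --e--> p0
  p0 --f--> p1
  p1 --f--> p1
  p1 --f--> p1
  p1 --e--> p0
Final state: p0
Accept states: {p1}
No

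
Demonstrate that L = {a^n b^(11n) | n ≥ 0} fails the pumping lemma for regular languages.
Assume L is regular with pumping length p. Idea: pumping the a-block breaks the 1:11 ratio.
Choose s = a^p b^(11p) (length 12p ≥ p). By the pumping lemma, s = xyz with |xy| ≤ p, |y| > 0, so y = a^k with k ≥ 1. Then xy²z = a^(p+k) b^(11p). For this to be in L we would need 11p = 11(p+k), i.e. 11k = 0, contradicting k ≥ 1. So xy²z ∉ L.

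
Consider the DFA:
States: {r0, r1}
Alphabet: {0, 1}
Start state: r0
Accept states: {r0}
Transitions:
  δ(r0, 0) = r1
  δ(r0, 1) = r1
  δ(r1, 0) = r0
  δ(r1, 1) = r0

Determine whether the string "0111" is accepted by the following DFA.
Processing string "0111":
  r0 --0--> r1
  r1 --1--> r0
  r0 --1--> r1
  r1 --1--> r0
Final state: r0
Accept states: {r0}
Yes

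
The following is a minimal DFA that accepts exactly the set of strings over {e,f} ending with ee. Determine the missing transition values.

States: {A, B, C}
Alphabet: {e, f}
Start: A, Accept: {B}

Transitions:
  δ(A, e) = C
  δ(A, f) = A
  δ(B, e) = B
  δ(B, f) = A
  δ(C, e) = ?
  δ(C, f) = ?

From the language and accept set, identify what each state tracks — A: last symbol not e; B: two trailing e's; C: one trailing e.
Each missing δ(q, a) is the state matching the new tracked value after reading a.
δ(C, e) = B; δ(C, f) = A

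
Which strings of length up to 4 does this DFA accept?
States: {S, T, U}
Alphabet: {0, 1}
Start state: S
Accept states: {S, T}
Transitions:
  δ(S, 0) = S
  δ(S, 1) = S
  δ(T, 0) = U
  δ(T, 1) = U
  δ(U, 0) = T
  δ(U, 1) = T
ε, 0, 1, 00, 01, 10, 11, 000, 001, 010, 011, 100, 101, 110, 111, 0000, 0001, 0010, 0011, 0100, 0101, 0110, 0111, 1000, 1001, 1010, 1011, 1100, 1101, 1110, 1111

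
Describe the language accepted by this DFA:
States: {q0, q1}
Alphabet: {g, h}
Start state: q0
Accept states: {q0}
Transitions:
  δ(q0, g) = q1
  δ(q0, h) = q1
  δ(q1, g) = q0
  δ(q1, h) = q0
Testing a few strings:
  'h' → reject
  'g' → reject
  'hhg' → reject
  'hgg' → reject
State roles: q0=even length so far; q1=odd length so far
All strings over {g,h} of even length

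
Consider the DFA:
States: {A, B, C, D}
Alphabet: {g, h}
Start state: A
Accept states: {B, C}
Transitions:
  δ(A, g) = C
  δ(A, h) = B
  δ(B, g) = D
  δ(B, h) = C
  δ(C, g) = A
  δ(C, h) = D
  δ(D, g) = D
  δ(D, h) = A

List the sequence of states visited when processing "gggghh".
read 'g': A → C
  read 'g': C → A
  read 'g': A → C
  read 'g': C → A
  read 'h': A → B
  read 'h': B → C
A -> C -> A -> C -> A -> B -> C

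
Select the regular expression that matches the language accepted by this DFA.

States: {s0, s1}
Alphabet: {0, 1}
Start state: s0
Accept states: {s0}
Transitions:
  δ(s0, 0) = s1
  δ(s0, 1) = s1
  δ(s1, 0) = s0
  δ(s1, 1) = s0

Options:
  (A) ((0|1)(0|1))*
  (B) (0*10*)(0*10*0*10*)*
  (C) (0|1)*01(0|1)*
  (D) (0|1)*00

Check each option against the DFA on short strings; one disagreement eliminates an option:
  (A) ((0|1)(0|1))*: agrees with the DFA on every string of length ≤ 6
  (B) (0*10*)(0*10*0*10*)*: on ε the DFA stays in s0 and accepts (s0 ∈ Accept), but the regex does not match it → eliminate
  (C) (0|1)*01(0|1)*: on ε the DFA stays in s0 and accepts (s0 ∈ Accept), but the regex does not match it → eliminate
  (D) (0|1)*00: on ε the DFA stays in s0 and accepts (s0 ∈ Accept), but the regex does not match it → eliminate
Only (A) is consistent with the DFA.
(A) ((0|1)(0|1))*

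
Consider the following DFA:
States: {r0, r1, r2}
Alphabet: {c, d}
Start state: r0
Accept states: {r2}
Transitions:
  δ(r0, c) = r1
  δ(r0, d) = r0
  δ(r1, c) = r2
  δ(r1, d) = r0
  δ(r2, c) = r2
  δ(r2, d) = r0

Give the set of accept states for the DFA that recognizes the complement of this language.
Complement accept states = All states \ Original accept states
= {r0, r1, r2} \ {r2}
{r0, r1}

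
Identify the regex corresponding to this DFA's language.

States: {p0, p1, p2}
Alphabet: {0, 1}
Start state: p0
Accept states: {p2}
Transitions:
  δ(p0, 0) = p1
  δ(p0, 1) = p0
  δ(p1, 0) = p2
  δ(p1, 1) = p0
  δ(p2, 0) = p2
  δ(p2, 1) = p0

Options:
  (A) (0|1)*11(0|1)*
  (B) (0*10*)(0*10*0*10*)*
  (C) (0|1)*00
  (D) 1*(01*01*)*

Check each option against the DFA on short strings; one disagreement eliminates an option:
  (A) (0|1)*11(0|1)*: on '00' the DFA goes p0 → p1 → p2 and accepts (p2 ∈ Accept), but the regex does not match it → eliminate
  (B) (0*10*)(0*10*0*10*)*: on '1' the DFA goes p0 → p0 and rejects (p0 ∉ Accept), but the regex matches it → eliminate
  (C) (0|1)*00: agrees with the DFA on every string of length ≤ 6
  (D) 1*(01*01*)*: on ε the DFA stays in p0 and rejects (p0 ∉ Accept), but the regex matches it → eliminate
Only (C) is consistent with the DFA.
(C) (0|1)*00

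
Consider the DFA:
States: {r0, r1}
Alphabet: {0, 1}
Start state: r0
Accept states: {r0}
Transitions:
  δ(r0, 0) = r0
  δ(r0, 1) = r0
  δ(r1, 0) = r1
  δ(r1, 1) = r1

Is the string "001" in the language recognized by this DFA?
Processing string "001":
  r0 --0--> r0
  r0 --0--> r0
  r0 --1--> r0
Final state: r0
Accept states: {r0}
Yes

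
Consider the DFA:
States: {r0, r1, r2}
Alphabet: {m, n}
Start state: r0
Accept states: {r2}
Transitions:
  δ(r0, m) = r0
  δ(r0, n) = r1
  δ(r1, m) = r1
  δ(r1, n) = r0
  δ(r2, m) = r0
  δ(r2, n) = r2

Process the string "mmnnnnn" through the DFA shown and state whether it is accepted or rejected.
Processing string "mmnnnnn":
  r0 --m--> r0
  r0 --m--> r0
  r0 --n--> r1
  r1 --n--> r0
  r0 --n--> r1
  r1 --n--> r0
  r0 --n--> r1
Final state: r1
Accept states: {r2}
No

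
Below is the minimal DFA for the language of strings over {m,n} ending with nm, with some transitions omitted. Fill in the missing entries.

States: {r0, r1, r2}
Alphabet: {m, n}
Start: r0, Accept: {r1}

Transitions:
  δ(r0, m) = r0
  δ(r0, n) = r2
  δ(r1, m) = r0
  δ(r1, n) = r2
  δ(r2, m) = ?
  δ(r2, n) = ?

From the language and accept set, identify what each state tracks — r0: no suffix match; r1: suffix is nm; r2: one trailing n.
Each missing δ(q, a) is the state matching the new tracked value after reading a.
δ(r2, m) = r1; δ(r2, n) = r2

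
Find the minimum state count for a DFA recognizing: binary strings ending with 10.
By Myhill–Nerode, count the distinguishable equivalence classes: 3 classes — one per longest suffix of the input that is a prefix of '10' (lengths 0 through 2); only the length-2 class is accepting.
3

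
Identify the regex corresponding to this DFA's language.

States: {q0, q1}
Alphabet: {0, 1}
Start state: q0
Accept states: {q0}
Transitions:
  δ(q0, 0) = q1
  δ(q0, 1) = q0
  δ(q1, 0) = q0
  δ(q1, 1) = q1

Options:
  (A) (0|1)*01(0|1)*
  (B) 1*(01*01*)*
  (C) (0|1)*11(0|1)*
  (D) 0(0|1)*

Check each option against the DFA on short strings; one disagreement eliminates an option:
  (A) (0|1)*01(0|1)*: on ε the DFA stays in q0 and accepts (q0 ∈ Accept), but the regex does not match it → eliminate
  (B) 1*(01*01*)*: agrees with the DFA on every string of length ≤ 6
  (C) (0|1)*11(0|1)*: on ε the DFA stays in q0 and accepts (q0 ∈ Accept), but the regex does not match it → eliminate
  (D) 0(0|1)*: on ε the DFA stays in q0 and accepts (q0 ∈ Accept), but the regex does not match it → eliminate
Only (B) is consistent with the DFA.
(B) 1*(01*01*)*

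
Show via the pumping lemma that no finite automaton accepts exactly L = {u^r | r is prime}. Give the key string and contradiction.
Assume L is regular with pumping length p. Idea: pumping by a suitable count produces a composite length.
Let q be a prime with q ≥ p and choose s = u^q ∈ L. By the pumping lemma, s = xyz with |xy| ≤ p, |y| = k ≥ 1. Take i = q+1: |xy^(q+1)z| = q + q·k = q(1+k). Since q ≥ 2 and 1+k ≥ 2, q(1+k) is composite, so xy^(q+1)z ∉ L.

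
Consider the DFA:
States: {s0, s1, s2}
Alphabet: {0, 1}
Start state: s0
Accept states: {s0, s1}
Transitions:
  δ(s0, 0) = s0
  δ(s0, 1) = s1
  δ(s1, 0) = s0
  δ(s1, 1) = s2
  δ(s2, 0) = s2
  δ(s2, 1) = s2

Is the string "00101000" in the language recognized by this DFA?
Processing string "00101000":
  s0 --0--> s0
  s0 --0--> s0
  s0 --1--> s1
  s1 --0--> s0
  s0 --1--> s1
  s1 --0--> s0
  s0 --0--> s0
  s0 --0--> s0
Final state: s0
Accept states: {s0, s1}
Yes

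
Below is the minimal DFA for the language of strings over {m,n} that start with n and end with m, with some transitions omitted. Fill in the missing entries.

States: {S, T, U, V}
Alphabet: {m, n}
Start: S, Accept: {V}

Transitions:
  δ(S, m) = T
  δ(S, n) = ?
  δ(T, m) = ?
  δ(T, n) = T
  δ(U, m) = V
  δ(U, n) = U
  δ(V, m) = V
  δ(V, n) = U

From the language and accept set, identify what each state tracks — S: no input read; T: started with m (dead); U: started with n, last symbol n; V: started with n, last symbol m.
Each missing δ(q, a) is the state matching the new tracked value after reading a.
δ(S, n) = U; δ(T, m) = T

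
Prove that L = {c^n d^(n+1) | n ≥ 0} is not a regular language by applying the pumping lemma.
Assume L is regular with pumping length p. Idea: pumping the c-block breaks the fixed offset of 1.
Choose s = c^p d^(p+1) ∈ L. By the pumping lemma, s = xyz with |xy| ≤ p, |y| > 0, so y = c^k with k ≥ 1. Then xy²z = c^(p+k) d^(p+1). For this to be in L we would need p+1 = (p+k)+1, i.e. k = 0, contradicting k ≥ 1. So xy²z ∉ L.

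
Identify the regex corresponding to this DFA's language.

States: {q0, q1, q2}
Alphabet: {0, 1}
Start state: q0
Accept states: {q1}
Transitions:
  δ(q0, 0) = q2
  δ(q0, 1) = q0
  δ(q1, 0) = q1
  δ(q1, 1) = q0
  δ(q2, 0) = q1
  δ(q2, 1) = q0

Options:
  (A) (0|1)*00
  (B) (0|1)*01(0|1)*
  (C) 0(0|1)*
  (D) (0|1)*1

Check each option against the DFA on short strings; one disagreement eliminates an option:
  (A) (0|1)*00: agrees with the DFA on every string of length ≤ 6
  (B) (0|1)*01(0|1)*: on '00' the DFA goes q0 → q2 → q1 and accepts (q1 ∈ Accept), but the regex does not match it → eliminate
  (C) 0(0|1)*: on '0' the DFA goes q0 → q2 and rejects (q2 ∉ Accept), but the regex matches it → eliminate
  (D) (0|1)*1: on '1' the DFA goes q0 → q0 and rejects (q0 ∉ Accept), but the regex matches it → eliminate
Only (A) is consistent with the DFA.
(A) (0|1)*00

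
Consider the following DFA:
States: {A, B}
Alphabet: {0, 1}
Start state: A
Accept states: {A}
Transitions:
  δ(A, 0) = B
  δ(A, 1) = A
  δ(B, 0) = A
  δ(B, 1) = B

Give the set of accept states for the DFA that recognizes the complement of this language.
Complement accept states = All states \ Original accept states
= {A, B} \ {A}
{B}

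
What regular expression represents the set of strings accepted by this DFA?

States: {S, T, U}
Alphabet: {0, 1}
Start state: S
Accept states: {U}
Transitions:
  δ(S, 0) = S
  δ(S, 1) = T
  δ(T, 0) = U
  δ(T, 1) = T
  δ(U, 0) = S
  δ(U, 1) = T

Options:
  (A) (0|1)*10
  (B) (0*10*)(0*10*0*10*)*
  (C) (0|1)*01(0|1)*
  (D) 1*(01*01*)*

Check each option against the DFA on short strings; one disagreement eliminates an option:
  (A) (0|1)*10: agrees with the DFA on every string of length ≤ 6
  (B) (0*10*)(0*10*0*10*)*: on '1' the DFA goes S → T and rejects (T ∉ Accept), but the regex matches it → eliminate
  (C) (0|1)*01(0|1)*: on '01' the DFA goes S → S → T and rejects (T ∉ Accept), but the regex matches it → eliminate
  (D) 1*(01*01*)*: on ε the DFA stays in S and rejects (S ∉ Accept), but the regex matches it → eliminate
Only (A) is consistent with the DFA.
(A) (0|1)*10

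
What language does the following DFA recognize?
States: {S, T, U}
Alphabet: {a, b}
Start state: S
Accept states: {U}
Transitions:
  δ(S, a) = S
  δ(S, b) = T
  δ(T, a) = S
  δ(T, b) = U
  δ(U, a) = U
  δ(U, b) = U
Testing a few strings:
  'b' → reject
  'babb' → accept
  'abab' → reject
  'abb' → accept
State roles: S=no progress toward bb; T=one trailing b; U=substring bb seen
All strings over {a,b} containing the substring bb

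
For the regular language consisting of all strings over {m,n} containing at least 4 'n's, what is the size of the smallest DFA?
By Myhill–Nerode, count the distinguishable equivalence classes: 5 classes — having seen 0, 1, …, 3, or ≥4 copies of 'n'; any two classes i < j (j ≤ 4) are distinguished by the string n^(4−j), which takes class j to 4 copies (accepted) but leaves class i below 4 (rejected).
5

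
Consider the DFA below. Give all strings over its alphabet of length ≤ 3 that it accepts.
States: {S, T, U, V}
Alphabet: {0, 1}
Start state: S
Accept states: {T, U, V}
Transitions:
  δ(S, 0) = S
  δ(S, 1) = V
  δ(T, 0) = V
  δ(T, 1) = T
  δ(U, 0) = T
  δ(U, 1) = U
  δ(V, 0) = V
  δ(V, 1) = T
1, 01, 10, 11, 001, 010, 011, 100, 101, 110, 111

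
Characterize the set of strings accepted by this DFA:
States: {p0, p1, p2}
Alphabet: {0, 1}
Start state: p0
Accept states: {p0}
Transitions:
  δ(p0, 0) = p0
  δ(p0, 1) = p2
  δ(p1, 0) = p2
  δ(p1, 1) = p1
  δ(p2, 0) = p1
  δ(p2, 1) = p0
Testing a few strings:
  '10' → reject
  '1' → reject
  '1000' → reject
  '0001' → reject
State roles: p0=value ≡ 0 (mod 3); p1=value ≡ 2 (mod 3); p2=value ≡ 1 (mod 3)
All binary strings representing a multiple of 3 (read in base 2; leading zeros allowed and ε counts as 0)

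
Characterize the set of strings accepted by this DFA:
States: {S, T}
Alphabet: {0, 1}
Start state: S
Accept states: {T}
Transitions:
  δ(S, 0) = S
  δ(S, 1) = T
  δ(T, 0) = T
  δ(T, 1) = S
Testing a few strings:
  '0' → reject
  '000' → reject
  '101' → reject
  '1' → accept
State roles: S=even number of 1's so far; T=odd number of 1's so far
All binary strings with an odd number of 1's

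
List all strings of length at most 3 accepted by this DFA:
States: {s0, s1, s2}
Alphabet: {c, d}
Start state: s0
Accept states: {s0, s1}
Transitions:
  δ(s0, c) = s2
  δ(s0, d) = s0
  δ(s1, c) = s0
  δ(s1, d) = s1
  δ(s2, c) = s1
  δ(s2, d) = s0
ε, d, cc, cd, dd, ccc, ccd, cdd, dcc, dcd, ddd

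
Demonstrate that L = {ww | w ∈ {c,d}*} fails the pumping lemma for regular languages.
Assume L is regular with pumping length p. Idea: pumping the leading c-block breaks the equality of the two halves.
Choose s = c^p d c^p d ∈ L (with w = c^p d). |s| = 2p+2 ≥ p. By the pumping lemma, s = xyz with |xy| ≤ p, |y| > 0, so y = c^k with k ≥ 1, in the first c-block. Then xy²z = c^(p+k) d c^p d, of length 2p+2+k. If k is odd this length is odd, so it cannot be of the form ww. If k is even, each half has length p+1+k/2 ≤ p+k, so the first half lies entirely inside the leading c-block and contains no d, while the second half ends in d; the halves differ. Either way xy²z ∉ L.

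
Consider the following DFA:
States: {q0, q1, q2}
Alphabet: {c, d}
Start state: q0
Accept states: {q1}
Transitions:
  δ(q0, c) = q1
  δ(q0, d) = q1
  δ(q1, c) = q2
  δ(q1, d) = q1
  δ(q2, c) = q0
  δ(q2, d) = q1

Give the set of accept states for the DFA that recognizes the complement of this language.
Complement accept states = All states \ Original accept states
= {q0, q1, q2} \ {q1}
{q0, q2}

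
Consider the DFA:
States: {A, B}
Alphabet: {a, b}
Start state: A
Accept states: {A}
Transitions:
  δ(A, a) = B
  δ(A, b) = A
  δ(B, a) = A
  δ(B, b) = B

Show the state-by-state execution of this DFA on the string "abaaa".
read 'a': A → B
  read 'b': B → B
  read 'a': B → A
  read 'a': A → B
  read 'a': B → A
A -> B -> B -> A -> B -> A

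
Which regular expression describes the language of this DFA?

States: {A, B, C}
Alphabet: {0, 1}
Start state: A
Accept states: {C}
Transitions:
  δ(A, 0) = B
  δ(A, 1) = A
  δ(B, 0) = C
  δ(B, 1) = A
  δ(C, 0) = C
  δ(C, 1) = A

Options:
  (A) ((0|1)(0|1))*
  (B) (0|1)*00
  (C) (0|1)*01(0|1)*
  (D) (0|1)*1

Check each option against the DFA on short strings; one disagreement eliminates an option:
  (A) ((0|1)(0|1))*: on ε the DFA stays in A and rejects (A ∉ Accept), but the regex matches it → eliminate
  (B) (0|1)*00: agrees with the DFA on every string of length ≤ 6
  (C) (0|1)*01(0|1)*: on '00' the DFA goes A → B → C and accepts (C ∈ Accept), but the regex does not match it → eliminate
  (D) (0|1)*1: on '1' the DFA goes A → A and rejects (A ∉ Accept), but the regex matches it → eliminate
Only (B) is consistent with the DFA.
(B) (0|1)*00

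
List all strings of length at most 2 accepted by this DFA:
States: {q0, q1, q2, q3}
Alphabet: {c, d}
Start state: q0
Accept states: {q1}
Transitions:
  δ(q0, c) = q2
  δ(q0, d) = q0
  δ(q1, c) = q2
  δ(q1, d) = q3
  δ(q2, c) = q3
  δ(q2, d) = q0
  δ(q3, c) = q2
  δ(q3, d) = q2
None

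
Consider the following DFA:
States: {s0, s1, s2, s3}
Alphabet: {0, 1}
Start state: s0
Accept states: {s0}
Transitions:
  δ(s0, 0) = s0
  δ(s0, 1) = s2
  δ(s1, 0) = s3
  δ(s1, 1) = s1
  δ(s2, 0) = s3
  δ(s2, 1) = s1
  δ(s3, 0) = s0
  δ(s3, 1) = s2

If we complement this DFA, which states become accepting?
Complement accept states = All states \ Original accept states
= {s0, s1, s2, s3} \ {s0}
{s1, s2, s3}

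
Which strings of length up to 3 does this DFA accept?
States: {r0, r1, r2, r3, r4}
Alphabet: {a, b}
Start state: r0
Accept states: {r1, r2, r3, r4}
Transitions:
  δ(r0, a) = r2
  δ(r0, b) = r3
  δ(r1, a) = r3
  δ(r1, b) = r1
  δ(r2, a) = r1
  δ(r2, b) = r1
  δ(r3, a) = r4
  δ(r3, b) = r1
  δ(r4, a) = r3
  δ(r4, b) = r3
a, b, aa, ab, ba, bb, aaa, aab, aba, abb, baa, bab, bba, bbb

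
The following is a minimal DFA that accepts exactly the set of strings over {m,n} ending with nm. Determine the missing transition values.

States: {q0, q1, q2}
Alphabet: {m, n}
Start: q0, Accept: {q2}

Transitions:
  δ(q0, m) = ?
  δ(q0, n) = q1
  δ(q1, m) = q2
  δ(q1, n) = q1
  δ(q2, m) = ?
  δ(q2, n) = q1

From the language and accept set, identify what each state tracks — q0: no suffix match; q1: one trailing n; q2: suffix is nm.
Each missing δ(q, a) is the state matching the new tracked value after reading a.
δ(q0, m) = q0; δ(q2, m) = q0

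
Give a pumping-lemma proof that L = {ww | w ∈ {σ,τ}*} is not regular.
Assume L is regular with pumping length p. Idea: pumping the leading σ-block breaks the equality of the two halves.
Choose s = σ^p τ σ^p τ ∈ L (with w = σ^p τ). |s| = 2p+2 ≥ p. By the pumping lemma, s = xyz with |xy| ≤ p, |y| > 0, so y = σ^k with k ≥ 1, in the first σ-block. Then xy²z = σ^(p+k) τ σ^p τ, of length 2p+2+k. If k is odd this length is odd, so it cannot be of the form ww. If k is even, each half has length p+1+k/2 ≤ p+k, so the first half lies entirely inside the leading σ-block and contains no τ, while the second half ends in τ; the halves differ. Either way xy²z ∉ L.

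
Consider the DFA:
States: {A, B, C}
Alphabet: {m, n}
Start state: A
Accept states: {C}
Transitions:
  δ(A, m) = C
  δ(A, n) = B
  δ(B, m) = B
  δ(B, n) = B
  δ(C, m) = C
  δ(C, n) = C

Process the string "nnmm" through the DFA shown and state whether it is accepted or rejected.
Processing string "nnmm":
  A --n--> B
  B --n--> B
  B --m--> B
  B --m--> B
Final state: B
Accept states: {C}
No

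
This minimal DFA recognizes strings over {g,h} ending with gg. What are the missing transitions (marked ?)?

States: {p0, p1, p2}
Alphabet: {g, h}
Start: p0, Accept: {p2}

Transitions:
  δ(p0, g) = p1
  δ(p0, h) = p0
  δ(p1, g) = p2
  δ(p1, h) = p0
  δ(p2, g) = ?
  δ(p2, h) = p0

From the language and accept set, identify what each state tracks — p0: last symbol not g; p1: one trailing g; p2: two trailing g's.
Each missing δ(q, a) is the state matching the new tracked value after reading a.
δ(p2, g) = p2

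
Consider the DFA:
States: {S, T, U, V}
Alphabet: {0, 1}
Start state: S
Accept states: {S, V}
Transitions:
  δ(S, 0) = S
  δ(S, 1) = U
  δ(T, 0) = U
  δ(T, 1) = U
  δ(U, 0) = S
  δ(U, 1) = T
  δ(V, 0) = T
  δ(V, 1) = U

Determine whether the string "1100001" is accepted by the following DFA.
Processing string "1100001":
  S --1--> U
  U --1--> T
  T --0--> U
  U --0--> S
  S --0--> S
  S --0--> S
  S --1--> U
Final state: U
Accept states: {S, V}
No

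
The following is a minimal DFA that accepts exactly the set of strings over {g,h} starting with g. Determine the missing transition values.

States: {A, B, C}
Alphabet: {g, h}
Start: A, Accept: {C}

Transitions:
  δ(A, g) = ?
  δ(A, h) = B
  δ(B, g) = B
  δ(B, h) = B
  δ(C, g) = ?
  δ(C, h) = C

From the language and accept set, identify what each state tracks — A: no input read; B: started with h (dead); C: started with g.
Each missing δ(q, a) is the state matching the new tracked value after reading a.
δ(A, g) = C; δ(C, g) = C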